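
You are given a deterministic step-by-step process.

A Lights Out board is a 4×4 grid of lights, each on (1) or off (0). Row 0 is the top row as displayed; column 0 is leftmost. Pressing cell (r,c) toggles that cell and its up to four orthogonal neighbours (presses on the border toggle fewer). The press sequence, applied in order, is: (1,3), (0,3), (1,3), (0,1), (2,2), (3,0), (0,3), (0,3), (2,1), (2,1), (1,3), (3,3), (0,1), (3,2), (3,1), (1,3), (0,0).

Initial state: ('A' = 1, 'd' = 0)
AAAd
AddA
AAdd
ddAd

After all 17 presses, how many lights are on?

5

k=0  AAAd
AddA
AAdd
ddAd
k=1  AAAA
AdAd
AAdA
ddAd
k=2  AAdd
AdAA
AAdA
ddAd
k=3  AAdA
Addd
AAdd
ddAd
k=4  ddAA
AAdd
AAdd
ddAd
k=5  ddAA
AAAd
AdAA
dddd
k=6  ddAA
AAAd
ddAA
AAdd
k=7  dddd
AAAA
ddAA
AAdd
k=8  ddAA
AAAd
ddAA
AAdd
k=9  ddAA
AdAd
AAdA
Addd
k=10  ddAA
AAAd
ddAA
AAdd
k=11  ddAd
AAdA
ddAd
AAdd
k=12  ddAd
AAdA
ddAA
AAAA
k=13  AAdd
AddA
ddAA
AAAA
k=14  AAdd
AddA
dddA
Addd
k=15  AAdd
AddA
dAdA
dAAd
k=16  AAdA
AdAd
dAdd
dAAd
k=17  dddA
ddAd
dAdd
dAAd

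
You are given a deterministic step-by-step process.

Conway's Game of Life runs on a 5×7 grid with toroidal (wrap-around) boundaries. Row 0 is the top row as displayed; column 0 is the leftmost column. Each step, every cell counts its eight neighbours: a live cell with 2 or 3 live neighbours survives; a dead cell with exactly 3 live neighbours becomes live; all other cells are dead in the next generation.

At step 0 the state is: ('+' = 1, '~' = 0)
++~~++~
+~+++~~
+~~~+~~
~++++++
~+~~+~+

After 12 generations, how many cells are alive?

[0] ++~~++~
+~+++~~
+~~~+~~
~++++++
~+~~+~+
[1] ~~~~~~~
+~+~~~~
+~~~~~~
~++~~~+
~~~~~~~
[2] ~~~~~~~
~+~~~~~
+~+~~~+
++~~~~~
~~~~~~~
[3] ~~~~~~~
++~~~~~
~~+~~~+
++~~~~+
~~~~~~~
[4] ~~~~~~~
++~~~~~
~~+~~~+
++~~~~+
+~~~~~~
[5] ++~~~~~
++~~~~~
~~+~~~+
~+~~~~+
++~~~~+
[6] ~~+~~~~
~~+~~~+
~~+~~~+
~++~~++
~~+~~~+
[7] ~+++~~~
~+++~~~
~~++~~+
~+++~++
+~++~++
[8] ~~~~~~+
+~~~+~~
~~~~~++
~~~~~~~
~~~~~+~
[9] ~~~~~++
+~~~~~~
~~~~~++
~~~~~++
~~~~~~~
[10] ~~~~~~+
+~~~~~~
+~~~~+~
~~~~~++
~~~~~~~
[11] ~~~~~~~
+~~~~~~
+~~~~+~
~~~~~++
~~~~~++
[12] ~~~~~~+
~~~~~~+
+~~~~+~
+~~~+~~
~~~~~++

8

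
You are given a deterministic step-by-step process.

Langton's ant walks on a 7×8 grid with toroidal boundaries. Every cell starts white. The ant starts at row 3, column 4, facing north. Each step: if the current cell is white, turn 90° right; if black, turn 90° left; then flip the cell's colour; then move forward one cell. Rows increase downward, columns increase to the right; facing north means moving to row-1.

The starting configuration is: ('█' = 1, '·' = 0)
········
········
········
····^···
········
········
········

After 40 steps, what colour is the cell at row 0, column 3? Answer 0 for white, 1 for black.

step 0: ········
········
········
····^···
········
········
········
step 1: ········
········
········
····█>··
········
········
········
step 2: ········
········
········
····██··
·····v··
········
········
step 3: ········
········
········
····██··
····<█··
········
········
step 4: ········
········
········
····^█··
····██··
········
········
step 5: ········
········
········
···<·█··
····██··
········
········
step 6: ········
········
···^····
···█·█··
····██··
········
········
step 7: ········
········
···█>···
···█·█··
····██··
········
········
step 8: ········
········
···██···
···█v█··
····██··
········
········
step 9: ········
········
···██···
···<██··
····██··
········
········
step 10: ········
········
···██···
····██··
···v██··
········
········
step 11: ········
········
···██···
····██··
··<███··
········
········
step 12: ········
········
···██···
··^·██··
··████··
········
········
step 13: ········
········
···██···
··█>██··
··████··
········
········
step 14: ········
········
···██···
··████··
··█v██··
········
········
step 15: ········
········
···██···
··████··
··█·>█··
········
········
step 16: ········
········
···██···
··██^█··
··█··█··
········
········
step 17: ········
········
···██···
··█<·█··
··█··█··
········
········
step 18: ········
········
···██···
··█··█··
··█v·█··
········
········
step 19: ········
········
···██···
··█··█··
··<█·█··
········
········
step 20: ········
········
···██···
··█··█··
···█·█··
··v·····
········
step 21: ········
········
···██···
··█··█··
···█·█··
·<█·····
········
step 22: ········
········
···██···
··█··█··
·^·█·█··
·██·····
········
step 23: ········
········
···██···
··█··█··
·█>█·█··
·██·····
········
step 24: ········
········
···██···
··█··█··
·███·█··
·█v·····
········
step 25: ········
········
···██···
··█··█··
·███·█··
·█·>····
········
step 26: ········
········
···██···
··█··█··
·███·█··
·█·█····
···v····
step 27: ········
········
···██···
··█··█··
·███·█··
·█·█····
··<█····
step 28: ········
········
···██···
··█··█··
·███·█··
·█^█····
··██····
step 29: ········
········
···██···
··█··█··
·███·█··
·██>····
··██····
step 30: ········
········
···██···
··█··█··
·██^·█··
·██·····
··██····
step 31: ········
········
···██···
··█··█··
·█<··█··
·██·····
··██····
step 32: ········
········
···██···
··█··█··
·█···█··
·█v·····
··██····
step 33: ········
········
···██···
··█··█··
·█···█··
·█·>····
··██····
step 34: ········
········
···██···
··█··█··
·█···█··
·█·█····
··█v····
step 35: ········
········
···██···
··█··█··
·█···█··
·█·█····
··█·>···
step 36: ····v···
········
···██···
··█··█··
·█···█··
·█·█····
··█·█···
step 37: ···<█···
········
···██···
··█··█··
·█···█··
·█·█····
··█·█···
step 38: ···██···
········
···██···
··█··█··
·█···█··
·█·█····
··█^█···
step 39: ···██···
········
···██···
··█··█··
·█···█··
·█·█····
··██>···
step 40: ···██···
········
···██···
··█··█··
·█···█··
·█·█^···
··██····

1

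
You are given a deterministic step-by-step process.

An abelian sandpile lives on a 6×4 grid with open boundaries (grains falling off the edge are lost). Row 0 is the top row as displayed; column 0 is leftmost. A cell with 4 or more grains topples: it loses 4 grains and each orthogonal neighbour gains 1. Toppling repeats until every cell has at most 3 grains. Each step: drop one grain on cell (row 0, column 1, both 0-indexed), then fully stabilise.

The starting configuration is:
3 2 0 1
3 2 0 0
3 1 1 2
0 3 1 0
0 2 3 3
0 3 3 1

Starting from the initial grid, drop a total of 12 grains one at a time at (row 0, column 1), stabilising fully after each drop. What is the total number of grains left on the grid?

step 0: 3 2 0 1
3 2 0 0
3 1 1 2
0 3 1 0
0 2 3 3
0 3 3 1
step 1: 3 3 0 1
3 2 0 0
3 1 1 2
0 3 1 0
0 2 3 3
0 3 3 1
step 2: 1 2 1 1
2 0 1 0
0 3 1 2
1 3 1 0
0 2 3 3
0 3 3 1
step 3: 1 3 1 1
2 0 1 0
0 3 1 2
1 3 1 0
0 2 3 3
0 3 3 1
step 4: 2 0 2 1
2 1 1 0
0 3 1 2
1 3 1 0
0 2 3 3
0 3 3 1
step 5: 2 1 2 1
2 1 1 0
0 3 1 2
1 3 1 0
0 2 3 3
0 3 3 1
step 6: 2 2 2 1
2 1 1 0
0 3 1 2
1 3 1 0
0 2 3 3
0 3 3 1
step 7: 2 3 2 1
2 1 1 0
0 3 1 2
1 3 1 0
0 2 3 3
0 3 3 1
step 8: 3 0 3 1
2 2 1 0
0 3 1 2
1 3 1 0
0 2 3 3
0 3 3 1
step 9: 3 1 3 1
2 2 1 0
0 3 1 2
1 3 1 0
0 2 3 3
0 3 3 1
step 10: 3 2 3 1
2 2 1 0
0 3 1 2
1 3 1 0
0 2 3 3
0 3 3 1
step 11: 3 3 3 1
2 2 1 0
0 3 1 2
1 3 1 0
0 2 3 3
0 3 3 1
step 12: 0 2 0 2
3 3 2 0
0 3 1 2
1 3 1 0
0 2 3 3
0 3 3 1

38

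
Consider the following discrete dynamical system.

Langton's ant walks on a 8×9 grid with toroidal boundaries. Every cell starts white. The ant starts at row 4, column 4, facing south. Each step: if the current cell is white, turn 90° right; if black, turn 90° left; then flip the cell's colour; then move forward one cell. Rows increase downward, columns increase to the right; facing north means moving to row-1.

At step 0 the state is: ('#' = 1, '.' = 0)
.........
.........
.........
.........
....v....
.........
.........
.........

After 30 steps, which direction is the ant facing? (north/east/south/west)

k=0  .........
.........
.........
.........
....v....
.........
.........
.........
k=1  .........
.........
.........
.........
...<#....
.........
.........
.........
k=2  .........
.........
.........
...^.....
...##....
.........
.........
.........
k=3  .........
.........
.........
...#>....
...##....
.........
.........
.........
k=4  .........
.........
.........
...##....
...#v....
.........
.........
.........
k=5  .........
.........
.........
...##....
...#.>...
.........
.........
.........
k=6  .........
.........
.........
...##....
...#.#...
.....v...
.........
.........
k=7  .........
.........
.........
...##....
...#.#...
....<#...
.........
.........
k=8  .........
.........
.........
...##....
...#^#...
....##...
.........
.........
k=9  .........
.........
.........
...##....
...##>...
....##...
.........
.........
k=10  .........
.........
.........
...##^...
...##....
....##...
.........
.........
k=11  .........
.........
.........
...###>..
...##....
....##...
.........
.........
k=12  .........
.........
.........
...####..
...##.v..
....##...
.........
.........
k=13  .........
.........
.........
...####..
...##<#..
....##...
.........
.........
k=14  .........
.........
.........
...##^#..
...####..
....##...
.........
.........
k=15  .........
.........
.........
...#<.#..
...####..
....##...
.........
.........
k=16  .........
.........
.........
...#..#..
...#v##..
....##...
.........
.........
k=17  .........
.........
.........
...#..#..
...#.>#..
....##...
.........
.........
k=18  .........
.........
.........
...#.^#..
...#..#..
....##...
.........
.........
k=19  .........
.........
.........
...#.#>..
...#..#..
....##...
.........
.........
k=20  .........
.........
......^..
...#.#...
...#..#..
....##...
.........
.........
k=21  .........
.........
......#>.
...#.#...
...#..#..
....##...
.........
.........
k=22  .........
.........
......##.
...#.#.v.
...#..#..
....##...
.........
.........
k=23  .........
.........
......##.
...#.#<#.
...#..#..
....##...
.........
.........
k=24  .........
.........
......^#.
...#.###.
...#..#..
....##...
.........
.........
k=25  .........
.........
.....<.#.
...#.###.
...#..#..
....##...
.........
.........
k=26  .........
.....^...
.....#.#.
...#.###.
...#..#..
....##...
.........
.........
k=27  .........
.....#>..
.....#.#.
...#.###.
...#..#..
....##...
.........
.........
k=28  .........
.....##..
.....#v#.
...#.###.
...#..#..
....##...
.........
.........
k=29  .........
.....##..
.....<##.
...#.###.
...#..#..
....##...
.........
.........
k=30  .........
.....##..
......##.
...#.v##.
...#..#..
....##...
.........
.........

south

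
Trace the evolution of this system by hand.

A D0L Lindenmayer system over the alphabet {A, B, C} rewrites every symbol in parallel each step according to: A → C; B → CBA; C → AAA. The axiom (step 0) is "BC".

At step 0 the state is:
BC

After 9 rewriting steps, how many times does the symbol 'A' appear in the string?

484

gen 0: BC
gen 1: CBAAAA
gen 2: AAACBACCCC
gen 3: CCCAAACBACAAAAAAAAAAAA
gen 4: AAAAAAAAACCCAAACBACAAACCCCCCCCCCCC
gen 5: CCCCCCCCCAAAAAAAAACCCAAACBACAAACCCAAAAAAAAAAAAAAAAAAAAAAAAAAAAAAAAAAAA
gen 6: AAAAAAAAAAAAAAAAAAAAAAAAAAACCCCCCCCCAAAAAAAAACCCAAACBACAAACCCAAAAAAAAACCCCCCCCCCCCCCCCCCCCCCCCCCCCCCCCCCCC
gen 7: CCCCCCCCCCCCCCCCCCCCCCCCCCCAAAAAAAAAAAAAAAAAAAAAAAAAAACCCC…AAAAAAAAAAAAAAAAAAAAAAAAAAAAAAAAAAAAAAAAAAAAAAAAAAAAAAAAAA  (len 214)
gen 8: AAAAAAAAAAAAAAAAAAAAAAAAAAAAAAAAAAAAAAAAAAAAAAAAAAAAAAAAAA…CCCCCCCCCCCCCCCCCCCCCCCCCCCCCCCCCCCCCCCCCCCCCCCCCCCCCCCCCC  (len 322)
gen 9: CCCCCCCCCCCCCCCCCCCCCCCCCCCCCCCCCCCCCCCCCCCCCCCCCCCCCCCCCC…AAAAAAAAAAAAAAAAAAAAAAAAAAAAAAAAAAAAAAAAAAAAAAAAAAAAAAAAAA  (len 646)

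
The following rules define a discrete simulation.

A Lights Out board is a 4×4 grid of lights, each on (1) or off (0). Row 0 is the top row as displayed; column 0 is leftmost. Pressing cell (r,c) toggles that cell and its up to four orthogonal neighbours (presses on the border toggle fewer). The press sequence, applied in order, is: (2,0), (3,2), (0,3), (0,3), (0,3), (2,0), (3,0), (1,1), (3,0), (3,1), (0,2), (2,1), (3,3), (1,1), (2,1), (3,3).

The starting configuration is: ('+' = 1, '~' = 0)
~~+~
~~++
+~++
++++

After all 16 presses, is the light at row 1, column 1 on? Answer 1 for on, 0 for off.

[0] ~~+~
~~++
+~++
++++
[1] ~~+~
+~++
~+++
~+++
[2] ~~+~
+~++
~+~+
~~~~
[3] ~~~+
+~+~
~+~+
~~~~
[4] ~~+~
+~++
~+~+
~~~~
[5] ~~~+
+~+~
~+~+
~~~~
[6] ~~~+
~~+~
+~~+
+~~~
[7] ~~~+
~~+~
~~~+
~+~~
[8] ~+~+
++~~
~+~+
~+~~
[9] ~+~+
++~~
++~+
+~~~
[10] ~+~+
++~~
+~~+
~++~
[11] ~~+~
+++~
+~~+
~++~
[12] ~~+~
+~+~
~+++
~~+~
[13] ~~+~
+~+~
~++~
~~~+
[14] ~++~
~+~~
~~+~
~~~+
[15] ~++~
~~~~
++~~
~+~+
[16] ~++~
~~~~
++~+
~++~

0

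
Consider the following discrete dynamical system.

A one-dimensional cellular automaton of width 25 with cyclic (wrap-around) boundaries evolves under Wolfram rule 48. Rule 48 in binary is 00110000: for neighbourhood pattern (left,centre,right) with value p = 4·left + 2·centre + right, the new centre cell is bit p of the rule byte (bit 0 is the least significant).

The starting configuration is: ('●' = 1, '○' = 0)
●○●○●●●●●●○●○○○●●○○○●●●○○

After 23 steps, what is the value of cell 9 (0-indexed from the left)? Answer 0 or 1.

gen 0: ●○●○●●●●●●○●○○○●●○○○●●●○○
gen 1: ○●○●○○○○○○●○●○○○○●○○○○○●○
gen 2: ○○●○●○○○○○○●○●○○○○●○○○○○●
gen 3: ●○○●○●○○○○○○●○●○○○○●○○○○○
gen 4: ○●○○●○●○○○○○○●○●○○○○●○○○○
gen 5: ○○●○○●○●○○○○○○●○●○○○○●○○○
gen 6: ○○○●○○●○●○○○○○○●○●○○○○●○○
gen 7: ○○○○●○○●○●○○○○○○●○●○○○○●○
gen 8: ○○○○○●○○●○●○○○○○○●○●○○○○●
gen 9: ●○○○○○●○○●○●○○○○○○●○●○○○○
gen 10: ○●○○○○○●○○●○●○○○○○○●○●○○○
gen 11: ○○●○○○○○●○○●○●○○○○○○●○●○○
gen 12: ○○○●○○○○○●○○●○●○○○○○○●○●○
gen 13: ○○○○●○○○○○●○○●○●○○○○○○●○●
gen 14: ●○○○○●○○○○○●○○●○●○○○○○○●○
gen 15: ○●○○○○●○○○○○●○○●○●○○○○○○●
gen 16: ●○●○○○○●○○○○○●○○●○●○○○○○○
gen 17: ○●○●○○○○●○○○○○●○○●○●○○○○○
gen 18: ○○●○●○○○○●○○○○○●○○●○●○○○○
gen 19: ○○○●○●○○○○●○○○○○●○○●○●○○○
gen 20: ○○○○●○●○○○○●○○○○○●○○●○●○○
gen 21: ○○○○○●○●○○○○●○○○○○●○○●○●○
gen 22: ○○○○○○●○●○○○○●○○○○○●○○●○●
gen 23: ●○○○○○○●○●○○○○●○○○○○●○○●○

1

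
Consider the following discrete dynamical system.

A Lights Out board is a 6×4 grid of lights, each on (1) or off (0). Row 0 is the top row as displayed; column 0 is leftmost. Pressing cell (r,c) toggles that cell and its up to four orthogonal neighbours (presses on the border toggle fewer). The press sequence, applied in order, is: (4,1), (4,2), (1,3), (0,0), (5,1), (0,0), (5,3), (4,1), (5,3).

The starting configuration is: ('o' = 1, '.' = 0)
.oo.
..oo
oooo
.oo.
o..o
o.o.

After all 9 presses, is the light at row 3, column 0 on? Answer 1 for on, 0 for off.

0

[0] .oo.
..oo
oooo
.oo.
o..o
o.o.
[1] .oo.
..oo
oooo
..o.
.ooo
ooo.
[2] .oo.
..oo
oooo
....
....
oo..
[3] .ooo
....
ooo.
....
....
oo..
[4] o.oo
o...
ooo.
....
....
oo..
[5] o.oo
o...
ooo.
....
.o..
..o.
[6] .ooo
....
ooo.
....
.o..
..o.
[7] .ooo
....
ooo.
....
.o.o
...o
[8] .ooo
....
ooo.
.o..
o.oo
.o.o
[9] .ooo
....
ooo.
.o..
o.o.
.oo.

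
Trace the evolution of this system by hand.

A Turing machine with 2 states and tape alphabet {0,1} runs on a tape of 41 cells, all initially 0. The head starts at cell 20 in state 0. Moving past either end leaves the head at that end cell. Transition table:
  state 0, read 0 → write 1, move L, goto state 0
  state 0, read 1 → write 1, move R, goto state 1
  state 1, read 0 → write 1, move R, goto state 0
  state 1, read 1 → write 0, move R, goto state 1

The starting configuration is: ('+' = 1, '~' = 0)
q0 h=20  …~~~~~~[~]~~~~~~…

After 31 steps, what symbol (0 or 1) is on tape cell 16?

1

t=0: q0 h=20  …~~~~~~[~]~~~~~~…
t=1: q0 h=19  …~~~~~~[~]+~~~~~…
t=2: q0 h=18  …~~~~~~[~]++~~~~…
t=3: q0 h=17  …~~~~~~[~]+++~~~…
t=4: q0 h=16  …~~~~~~[~]++++~~…
t=5: q0 h=15  …~~~~~~[~]+++++~…
t=6: q0 h=14  …~~~~~~[~]++++++…
t=7: q0 h=13  …~~~~~~[~]++++++…
t=8: q0 h=12  …~~~~~~[~]++++++…
t=9: q0 h=11  …~~~~~~[~]++++++…
t=10: q0 h=10  …~~~~~~[~]++++++…
t=11: q0 h= 9  …~~~~~~[~]++++++…
t=12: q0 h= 8  …~~~~~~[~]++++++…
t=13: q0 h= 7  …~~~~~~[~]++++++…
t=14: q0 h= 6  |~~~~~~[~]++++++…
t=15: q0 h= 5  |~~~~~[~]++++++…
t=16: q0 h= 4  |~~~~[~]++++++…
t=17: q0 h= 3  |~~~[~]++++++…
t=18: q0 h= 2  |~~[~]++++++…
t=19: q0 h= 1  |~[~]++++++…
t=20: q0 h= 0  |[~]++++++…
t=21: q0 h= 0  |[+]++++++…
t=22: q1 h= 1  |+[+]++++++…
t=23: q1 h= 2  |+~[+]++++++…
t=24: q1 h= 3  |+~~[+]++++++…
t=25: q1 h= 4  |+~~~[+]++++++…
t=26: q1 h= 5  |+~~~~[+]++++++…
t=27: q1 h= 6  |+~~~~~[+]++++++…
t=28: q1 h= 7  …~~~~~~[+]++++++…
t=29: q1 h= 8  …~~~~~~[+]++++++…
t=30: q1 h= 9  …~~~~~~[+]++++++…
t=31: q1 h=10  …~~~~~~[+]++++++…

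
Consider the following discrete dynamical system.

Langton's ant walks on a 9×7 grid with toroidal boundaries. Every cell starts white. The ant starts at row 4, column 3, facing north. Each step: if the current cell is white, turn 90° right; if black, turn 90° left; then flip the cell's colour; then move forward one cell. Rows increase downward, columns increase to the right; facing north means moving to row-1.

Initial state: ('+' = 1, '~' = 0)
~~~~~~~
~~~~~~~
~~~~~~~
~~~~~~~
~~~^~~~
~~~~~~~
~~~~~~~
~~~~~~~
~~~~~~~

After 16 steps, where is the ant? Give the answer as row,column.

[0] ~~~~~~~
~~~~~~~
~~~~~~~
~~~~~~~
~~~^~~~
~~~~~~~
~~~~~~~
~~~~~~~
~~~~~~~
[1] ~~~~~~~
~~~~~~~
~~~~~~~
~~~~~~~
~~~+>~~
~~~~~~~
~~~~~~~
~~~~~~~
~~~~~~~
[2] ~~~~~~~
~~~~~~~
~~~~~~~
~~~~~~~
~~~++~~
~~~~v~~
~~~~~~~
~~~~~~~
~~~~~~~
[3] ~~~~~~~
~~~~~~~
~~~~~~~
~~~~~~~
~~~++~~
~~~<+~~
~~~~~~~
~~~~~~~
~~~~~~~
[4] ~~~~~~~
~~~~~~~
~~~~~~~
~~~~~~~
~~~^+~~
~~~++~~
~~~~~~~
~~~~~~~
~~~~~~~
[5] ~~~~~~~
~~~~~~~
~~~~~~~
~~~~~~~
~~<~+~~
~~~++~~
~~~~~~~
~~~~~~~
~~~~~~~
[6] ~~~~~~~
~~~~~~~
~~~~~~~
~~^~~~~
~~+~+~~
~~~++~~
~~~~~~~
~~~~~~~
~~~~~~~
[7] ~~~~~~~
~~~~~~~
~~~~~~~
~~+>~~~
~~+~+~~
~~~++~~
~~~~~~~
~~~~~~~
~~~~~~~
[8] ~~~~~~~
~~~~~~~
~~~~~~~
~~++~~~
~~+v+~~
~~~++~~
~~~~~~~
~~~~~~~
~~~~~~~
[9] ~~~~~~~
~~~~~~~
~~~~~~~
~~++~~~
~~<++~~
~~~++~~
~~~~~~~
~~~~~~~
~~~~~~~
[10] ~~~~~~~
~~~~~~~
~~~~~~~
~~++~~~
~~~++~~
~~v++~~
~~~~~~~
~~~~~~~
~~~~~~~
[11] ~~~~~~~
~~~~~~~
~~~~~~~
~~++~~~
~~~++~~
~<+++~~
~~~~~~~
~~~~~~~
~~~~~~~
[12] ~~~~~~~
~~~~~~~
~~~~~~~
~~++~~~
~^~++~~
~++++~~
~~~~~~~
~~~~~~~
~~~~~~~
[13] ~~~~~~~
~~~~~~~
~~~~~~~
~~++~~~
~+>++~~
~++++~~
~~~~~~~
~~~~~~~
~~~~~~~
[14] ~~~~~~~
~~~~~~~
~~~~~~~
~~++~~~
~++++~~
~+v++~~
~~~~~~~
~~~~~~~
~~~~~~~
[15] ~~~~~~~
~~~~~~~
~~~~~~~
~~++~~~
~++++~~
~+~>+~~
~~~~~~~
~~~~~~~
~~~~~~~
[16] ~~~~~~~
~~~~~~~
~~~~~~~
~~++~~~
~++^+~~
~+~~+~~
~~~~~~~
~~~~~~~
~~~~~~~

4,3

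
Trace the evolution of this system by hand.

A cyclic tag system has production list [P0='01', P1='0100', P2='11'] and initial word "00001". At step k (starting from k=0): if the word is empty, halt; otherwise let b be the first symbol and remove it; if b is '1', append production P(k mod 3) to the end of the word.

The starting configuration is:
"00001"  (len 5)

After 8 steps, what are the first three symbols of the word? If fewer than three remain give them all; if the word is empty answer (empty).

001

k=0  "00001"  (len 5)
k=1  "0001"  (len 4)
k=2  "001"  (len 3)
k=3  "01"  (len 2)
k=4  "1"  (len 1)
k=5  "0100"  (len 4)
k=6  "100"  (len 3)
k=7  "0001"  (len 4)
k=8  "001"  (len 3)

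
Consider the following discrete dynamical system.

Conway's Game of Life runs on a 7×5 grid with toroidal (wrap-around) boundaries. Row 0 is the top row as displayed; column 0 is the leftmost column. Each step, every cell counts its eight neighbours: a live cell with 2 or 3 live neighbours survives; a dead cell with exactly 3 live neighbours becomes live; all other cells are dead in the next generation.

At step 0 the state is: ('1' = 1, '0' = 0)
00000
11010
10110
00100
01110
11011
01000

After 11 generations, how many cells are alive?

1

[0] 00000
11010
10110
00100
01110
11011
01000
[1] 11100
11010
10010
00001
00000
00011
01101
[2] 00000
00010
11110
00001
00011
10111
00001
[3] 00000
01011
11110
01000
00100
10100
10001
[4] 00010
01011
00010
10010
00100
10011
11001
[5] 01010
00011
10010
00111
11100
00110
01100
[6] 11011
10010
10000
00000
10000
10010
01000
[7] 01010
00110
00001
00000
00001
11001
01010
[8] 01011
00111
00010
00000
00001
01111
01010
[9] 01000
10000
00111
00000
10101
01001
01000
[10] 11000
11111
00011
11100
11011
01111
01100
[11] 00000
00000
00000
00000
00000
00000
00001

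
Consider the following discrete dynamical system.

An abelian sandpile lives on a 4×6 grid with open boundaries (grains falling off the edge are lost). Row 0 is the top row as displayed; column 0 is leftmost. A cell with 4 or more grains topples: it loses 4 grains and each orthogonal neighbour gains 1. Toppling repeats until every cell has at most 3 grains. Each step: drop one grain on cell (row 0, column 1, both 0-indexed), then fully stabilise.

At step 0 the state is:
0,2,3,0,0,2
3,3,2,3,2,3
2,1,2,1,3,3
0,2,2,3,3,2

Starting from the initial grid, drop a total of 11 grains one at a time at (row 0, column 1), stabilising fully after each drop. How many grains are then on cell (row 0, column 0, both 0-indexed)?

1

[0] 0,2,3,0,0,2
3,3,2,3,2,3
2,1,2,1,3,3
0,2,2,3,3,2
[1] 0,3,3,0,0,2
3,3,2,3,2,3
2,1,2,1,3,3
0,2,2,3,3,2
[2] 2,2,1,2,0,2
0,2,1,0,3,3
3,2,3,2,3,3
0,2,2,3,3,2
[3] 2,3,1,2,0,2
0,2,1,0,3,3
3,2,3,2,3,3
0,2,2,3,3,2
[4] 3,0,2,2,0,2
0,3,1,0,3,3
3,2,3,2,3,3
0,2,2,3,3,2
[5] 3,1,2,2,0,2
0,3,1,0,3,3
3,2,3,2,3,3
0,2,2,3,3,2
[6] 3,2,2,2,0,2
0,3,1,0,3,3
3,2,3,2,3,3
0,2,2,3,3,2
[7] 3,3,2,2,0,2
0,3,1,0,3,3
3,2,3,2,3,3
0,2,2,3,3,2
[8] 0,2,3,2,0,2
2,0,2,0,3,3
3,3,3,2,3,3
0,2,2,3,3,2
[9] 0,3,3,2,0,2
2,0,2,0,3,3
3,3,3,2,3,3
0,2,2,3,3,2
[10] 1,1,0,3,0,2
2,1,3,0,3,3
3,3,3,2,3,3
0,2,2,3,3,2
[11] 1,2,0,3,0,2
2,1,3,0,3,3
3,3,3,2,3,3
0,2,2,3,3,2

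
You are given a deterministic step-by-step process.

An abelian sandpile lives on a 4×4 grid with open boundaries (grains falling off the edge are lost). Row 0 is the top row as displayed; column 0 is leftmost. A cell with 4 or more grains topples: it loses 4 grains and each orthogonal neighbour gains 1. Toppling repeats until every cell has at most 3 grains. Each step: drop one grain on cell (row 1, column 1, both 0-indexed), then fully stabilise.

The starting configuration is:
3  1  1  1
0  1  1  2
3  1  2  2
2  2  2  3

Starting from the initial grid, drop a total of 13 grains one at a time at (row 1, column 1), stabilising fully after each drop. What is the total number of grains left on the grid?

35

[0] 3  1  1  1
0  1  1  2
3  1  2  2
2  2  2  3
[1] 3  1  1  1
0  2  1  2
3  1  2  2
2  2  2  3
[2] 3  1  1  1
0  3  1  2
3  1  2  2
2  2  2  3
[3] 3  2  1  1
1  0  2  2
3  2  2  2
2  2  2  3
[4] 3  2  1  1
1  1  2  2
3  2  2  2
2  2  2  3
[5] 3  2  1  1
1  2  2  2
3  2  2  2
2  2  2  3
[6] 3  2  1  1
1  3  2  2
3  2  2  2
2  2  2  3
[7] 3  3  1  1
2  0  3  2
3  3  2  2
2  2  2  3
[8] 3  3  1  1
2  1  3  2
3  3  2  2
2  2  2  3
[9] 3  3  1  1
2  2  3  2
3  3  2  2
2  2  2  3
[10] 3  3  1  1
2  3  3  2
3  3  2  2
2  2  2  3
[11] 1  2  3  1
2  0  2  3
1  3  0  3
3  3  3  3
[12] 1  2  3  1
2  1  2  3
1  3  0  3
3  3  3  3
[13] 1  2  3  1
2  2  2  3
1  3  0  3
3  3  3  3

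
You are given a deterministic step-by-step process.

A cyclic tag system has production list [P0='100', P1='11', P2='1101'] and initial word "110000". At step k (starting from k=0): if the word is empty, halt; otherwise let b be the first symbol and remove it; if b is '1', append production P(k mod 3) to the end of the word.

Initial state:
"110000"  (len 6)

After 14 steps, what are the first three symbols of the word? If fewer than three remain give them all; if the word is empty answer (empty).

100

0) "110000"  (len 6)
1) "10000100"  (len 8)
2) "000010011"  (len 9)
3) "00010011"  (len 8)
4) "0010011"  (len 7)
5) "010011"  (len 6)
6) "10011"  (len 5)
7) "0011100"  (len 7)
8) "011100"  (len 6)
9) "11100"  (len 5)
10) "1100100"  (len 7)
11) "10010011"  (len 8)
12) "00100111101"  (len 11)
13) "0100111101"  (len 10)
14) "100111101"  (len 9)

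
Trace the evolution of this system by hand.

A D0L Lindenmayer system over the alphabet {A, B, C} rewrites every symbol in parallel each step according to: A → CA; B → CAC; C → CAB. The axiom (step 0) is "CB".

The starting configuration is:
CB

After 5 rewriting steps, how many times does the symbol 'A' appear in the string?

0) CB
1) CABCAC
2) CABCACACCABCACAB
3) CABCACACCABCACABCACABCABCACACCABCACABCACAC
4) CABCACACCABCACABCACABCABCACACCABCACABCACACCABCACABCACACCABCACACCABCACABCACABCABCACACCABCACABCACACCABCACABCACAB
5) CABCACACCABCACABCACABCABCACACCABCACABCACACCABCACABCACACCAB…BCACABCACACCABCACABCACABCABCACACCABCACABCACACCABCACABCACAC  (len 288)

110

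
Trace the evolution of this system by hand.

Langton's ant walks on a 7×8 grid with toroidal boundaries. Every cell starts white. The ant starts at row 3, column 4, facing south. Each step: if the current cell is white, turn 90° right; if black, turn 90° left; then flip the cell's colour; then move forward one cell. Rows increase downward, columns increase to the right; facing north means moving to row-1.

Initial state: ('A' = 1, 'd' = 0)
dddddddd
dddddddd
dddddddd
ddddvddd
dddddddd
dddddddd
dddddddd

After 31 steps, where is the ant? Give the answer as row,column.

2,6

step 0: dddddddd
dddddddd
dddddddd
ddddvddd
dddddddd
dddddddd
dddddddd
step 1: dddddddd
dddddddd
dddddddd
ddd<Addd
dddddddd
dddddddd
dddddddd
step 2: dddddddd
dddddddd
ddd^dddd
dddAAddd
dddddddd
dddddddd
dddddddd
step 3: dddddddd
dddddddd
dddA>ddd
dddAAddd
dddddddd
dddddddd
dddddddd
step 4: dddddddd
dddddddd
dddAAddd
dddAvddd
dddddddd
dddddddd
dddddddd
step 5: dddddddd
dddddddd
dddAAddd
dddAd>dd
dddddddd
dddddddd
dddddddd
step 6: dddddddd
dddddddd
dddAAddd
dddAdAdd
dddddvdd
dddddddd
dddddddd
step 7: dddddddd
dddddddd
dddAAddd
dddAdAdd
dddd<Add
dddddddd
dddddddd
step 8: dddddddd
dddddddd
dddAAddd
dddA^Add
ddddAAdd
dddddddd
dddddddd
step 9: dddddddd
dddddddd
dddAAddd
dddAA>dd
ddddAAdd
dddddddd
dddddddd
step 10: dddddddd
dddddddd
dddAA^dd
dddAAddd
ddddAAdd
dddddddd
dddddddd
step 11: dddddddd
dddddddd
dddAAA>d
dddAAddd
ddddAAdd
dddddddd
dddddddd
step 12: dddddddd
dddddddd
dddAAAAd
dddAAdvd
ddddAAdd
dddddddd
dddddddd
step 13: dddddddd
dddddddd
dddAAAAd
dddAA<Ad
ddddAAdd
dddddddd
dddddddd
step 14: dddddddd
dddddddd
dddAA^Ad
dddAAAAd
ddddAAdd
dddddddd
dddddddd
step 15: dddddddd
dddddddd
dddA<dAd
dddAAAAd
ddddAAdd
dddddddd
dddddddd
step 16: dddddddd
dddddddd
dddAddAd
dddAvAAd
ddddAAdd
dddddddd
dddddddd
step 17: dddddddd
dddddddd
dddAddAd
dddAd>Ad
ddddAAdd
dddddddd
dddddddd
step 18: dddddddd
dddddddd
dddAd^Ad
dddAddAd
ddddAAdd
dddddddd
dddddddd
step 19: dddddddd
dddddddd
dddAdA>d
dddAddAd
ddddAAdd
dddddddd
dddddddd
step 20: dddddddd
dddddd^d
dddAdAdd
dddAddAd
ddddAAdd
dddddddd
dddddddd
step 21: dddddddd
ddddddA>
dddAdAdd
dddAddAd
ddddAAdd
dddddddd
dddddddd
step 22: dddddddd
ddddddAA
dddAdAdv
dddAddAd
ddddAAdd
dddddddd
dddddddd
step 23: dddddddd
ddddddAA
dddAdA<A
dddAddAd
ddddAAdd
dddddddd
dddddddd
step 24: dddddddd
dddddd^A
dddAdAAA
dddAddAd
ddddAAdd
dddddddd
dddddddd
step 25: dddddddd
ddddd<dA
dddAdAAA
dddAddAd
ddddAAdd
dddddddd
dddddddd
step 26: ddddd^dd
dddddAdA
dddAdAAA
dddAddAd
ddddAAdd
dddddddd
dddddddd
step 27: dddddA>d
dddddAdA
dddAdAAA
dddAddAd
ddddAAdd
dddddddd
dddddddd
step 28: dddddAAd
dddddAvA
dddAdAAA
dddAddAd
ddddAAdd
dddddddd
dddddddd
step 29: dddddAAd
ddddd<AA
dddAdAAA
dddAddAd
ddddAAdd
dddddddd
dddddddd
step 30: dddddAAd
ddddddAA
dddAdvAA
dddAddAd
ddddAAdd
dddddddd
dddddddd
step 31: dddddAAd
ddddddAA
dddAdd>A
dddAddAd
ddddAAdd
dddddddd
dddddddd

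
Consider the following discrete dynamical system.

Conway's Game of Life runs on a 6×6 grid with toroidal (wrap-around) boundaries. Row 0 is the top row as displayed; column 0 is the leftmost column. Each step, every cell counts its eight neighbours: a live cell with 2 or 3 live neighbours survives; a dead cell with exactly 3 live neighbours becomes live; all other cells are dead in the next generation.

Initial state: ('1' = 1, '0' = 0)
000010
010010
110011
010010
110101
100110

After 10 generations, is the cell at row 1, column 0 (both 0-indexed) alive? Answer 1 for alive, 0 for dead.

0

step 0: 000010
010010
110011
010010
110101
100110
step 1: 000010
010110
011110
000100
010100
111100
step 2: 100011
010001
010000
010000
110110
110110
step 3: 001100
010011
011000
010000
000110
000000
step 4: 001110
110010
011000
010100
000000
001010
step 5: 001010
100011
000100
010000
001100
001010
step 6: 010010
000011
100011
000100
011100
011010
step 7: 111010
000100
100100
110101
010010
100010
step 8: 111010
100111
110101
010101
011110
101010
step 9: 001000
000000
010100
000001
000000
100010
step 10: 000000
001000
000000
000000
000001
000000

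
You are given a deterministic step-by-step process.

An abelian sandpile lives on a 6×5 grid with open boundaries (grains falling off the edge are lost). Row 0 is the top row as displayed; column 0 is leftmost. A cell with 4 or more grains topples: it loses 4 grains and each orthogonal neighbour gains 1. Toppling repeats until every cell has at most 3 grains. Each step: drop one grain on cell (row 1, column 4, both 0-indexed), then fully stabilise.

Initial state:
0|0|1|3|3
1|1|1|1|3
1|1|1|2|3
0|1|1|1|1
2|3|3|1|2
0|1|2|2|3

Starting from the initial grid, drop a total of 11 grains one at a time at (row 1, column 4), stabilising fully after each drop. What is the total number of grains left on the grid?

t=0: 0|0|1|3|3
1|1|1|1|3
1|1|1|2|3
0|1|1|1|1
2|3|3|1|2
0|1|2|2|3
t=1: 0|0|2|0|1
1|1|1|3|2
1|1|1|3|0
0|1|1|1|2
2|3|3|1|2
0|1|2|2|3
t=2: 0|0|2|0|1
1|1|1|3|3
1|1|1|3|0
0|1|1|1|2
2|3|3|1|2
0|1|2|2|3
t=3: 0|0|2|1|2
1|1|2|1|1
1|1|2|0|2
0|1|1|2|2
2|3|3|1|2
0|1|2|2|3
t=4: 0|0|2|1|2
1|1|2|1|2
1|1|2|0|2
0|1|1|2|2
2|3|3|1|2
0|1|2|2|3
t=5: 0|0|2|1|2
1|1|2|1|3
1|1|2|0|2
0|1|1|2|2
2|3|3|1|2
0|1|2|2|3
t=6: 0|0|2|1|3
1|1|2|2|0
1|1|2|0|3
0|1|1|2|2
2|3|3|1|2
0|1|2|2|3
t=7: 0|0|2|1|3
1|1|2|2|1
1|1|2|0|3
0|1|1|2|2
2|3|3|1|2
0|1|2|2|3
t=8: 0|0|2|1|3
1|1|2|2|2
1|1|2|0|3
0|1|1|2|2
2|3|3|1|2
0|1|2|2|3
t=9: 0|0|2|1|3
1|1|2|2|3
1|1|2|0|3
0|1|1|2|2
2|3|3|1|2
0|1|2|2|3
t=10: 0|0|2|2|0
1|1|2|3|2
1|1|2|1|0
0|1|1|2|3
2|3|3|1|2
0|1|2|2|3
t=11: 0|0|2|2|0
1|1|2|3|3
1|1|2|1|0
0|1|1|2|3
2|3|3|1|2
0|1|2|2|3

45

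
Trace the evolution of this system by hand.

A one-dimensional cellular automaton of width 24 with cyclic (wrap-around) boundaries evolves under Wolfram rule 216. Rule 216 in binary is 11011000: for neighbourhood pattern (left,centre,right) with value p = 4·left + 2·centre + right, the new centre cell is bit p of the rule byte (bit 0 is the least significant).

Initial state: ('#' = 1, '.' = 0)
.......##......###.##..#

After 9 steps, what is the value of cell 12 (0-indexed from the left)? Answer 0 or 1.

1

k=0  .......##......###.##..#
k=1  #......###.....###.###..
k=2  .#.....####....###.####.
k=3  ..#....#####...###.#####
k=4  #..#...######..###.#####
k=5  ##..#..#######.###.#####
k=6  ###..#.#######.###.#####
k=7  ####...#######.###.#####
k=8  #####..#######.###.#####
k=9  ######.#######.###.#####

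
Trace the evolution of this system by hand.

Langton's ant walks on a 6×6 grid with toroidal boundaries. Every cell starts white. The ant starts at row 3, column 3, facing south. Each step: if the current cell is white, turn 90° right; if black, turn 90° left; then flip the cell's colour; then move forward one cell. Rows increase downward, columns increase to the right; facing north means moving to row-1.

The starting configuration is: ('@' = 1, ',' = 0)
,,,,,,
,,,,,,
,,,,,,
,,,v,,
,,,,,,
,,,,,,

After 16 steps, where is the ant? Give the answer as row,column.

3,3

k=0  ,,,,,,
,,,,,,
,,,,,,
,,,v,,
,,,,,,
,,,,,,
k=1  ,,,,,,
,,,,,,
,,,,,,
,,<@,,
,,,,,,
,,,,,,
k=2  ,,,,,,
,,,,,,
,,^,,,
,,@@,,
,,,,,,
,,,,,,
k=3  ,,,,,,
,,,,,,
,,@>,,
,,@@,,
,,,,,,
,,,,,,
k=4  ,,,,,,
,,,,,,
,,@@,,
,,@v,,
,,,,,,
,,,,,,
k=5  ,,,,,,
,,,,,,
,,@@,,
,,@,>,
,,,,,,
,,,,,,
k=6  ,,,,,,
,,,,,,
,,@@,,
,,@,@,
,,,,v,
,,,,,,
k=7  ,,,,,,
,,,,,,
,,@@,,
,,@,@,
,,,<@,
,,,,,,
k=8  ,,,,,,
,,,,,,
,,@@,,
,,@^@,
,,,@@,
,,,,,,
k=9  ,,,,,,
,,,,,,
,,@@,,
,,@@>,
,,,@@,
,,,,,,
k=10  ,,,,,,
,,,,,,
,,@@^,
,,@@,,
,,,@@,
,,,,,,
k=11  ,,,,,,
,,,,,,
,,@@@>
,,@@,,
,,,@@,
,,,,,,
k=12  ,,,,,,
,,,,,,
,,@@@@
,,@@,v
,,,@@,
,,,,,,
k=13  ,,,,,,
,,,,,,
,,@@@@
,,@@<@
,,,@@,
,,,,,,
k=14  ,,,,,,
,,,,,,
,,@@^@
,,@@@@
,,,@@,
,,,,,,
k=15  ,,,,,,
,,,,,,
,,@<,@
,,@@@@
,,,@@,
,,,,,,
k=16  ,,,,,,
,,,,,,
,,@,,@
,,@v@@
,,,@@,
,,,,,,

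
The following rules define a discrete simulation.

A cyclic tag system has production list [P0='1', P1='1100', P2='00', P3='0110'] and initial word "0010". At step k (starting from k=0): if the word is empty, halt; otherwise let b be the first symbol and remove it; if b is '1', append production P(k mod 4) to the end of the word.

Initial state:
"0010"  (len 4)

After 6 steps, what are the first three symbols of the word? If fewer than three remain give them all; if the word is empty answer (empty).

(empty)

[0] "0010"  (len 4)
[1] "010"  (len 3)
[2] "10"  (len 2)
[3] "000"  (len 3)
[4] "00"  (len 2)
[5] "0"  (len 1)
[6] (halted — word empty)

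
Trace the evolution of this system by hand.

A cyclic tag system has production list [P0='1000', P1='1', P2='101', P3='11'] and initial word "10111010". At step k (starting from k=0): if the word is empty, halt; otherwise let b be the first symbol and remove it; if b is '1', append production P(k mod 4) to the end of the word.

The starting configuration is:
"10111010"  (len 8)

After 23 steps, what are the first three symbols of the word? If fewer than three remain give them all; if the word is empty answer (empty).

0) "10111010"  (len 8)
1) "01110101000"  (len 11)
2) "1110101000"  (len 10)
3) "110101000101"  (len 12)
4) "1010100010111"  (len 13)
5) "0101000101111000"  (len 16)
6) "101000101111000"  (len 15)
7) "01000101111000101"  (len 17)
8) "1000101111000101"  (len 16)
9) "0001011110001011000"  (len 19)
10) "001011110001011000"  (len 18)
11) "01011110001011000"  (len 17)
12) "1011110001011000"  (len 16)
13) "0111100010110001000"  (len 19)
14) "111100010110001000"  (len 18)
15) "11100010110001000101"  (len 20)
16) "110001011000100010111"  (len 21)
17) "100010110001000101111000"  (len 24)
18) "000101100010001011110001"  (len 24)
19) "00101100010001011110001"  (len 23)
20) "0101100010001011110001"  (len 22)
21) "101100010001011110001"  (len 21)
22) "011000100010111100011"  (len 21)
23) "11000100010111100011"  (len 20)

110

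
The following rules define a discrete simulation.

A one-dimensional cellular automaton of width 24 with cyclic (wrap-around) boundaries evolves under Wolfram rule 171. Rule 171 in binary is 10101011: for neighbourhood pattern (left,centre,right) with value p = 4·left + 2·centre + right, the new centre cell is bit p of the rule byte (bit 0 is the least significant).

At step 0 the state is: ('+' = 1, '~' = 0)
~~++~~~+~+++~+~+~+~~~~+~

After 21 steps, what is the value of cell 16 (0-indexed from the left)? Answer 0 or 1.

1

[0] ~~++~~~+~+++~+~+~+~~~~+~
[1] +++~~++~+++~+~+~+~~+++~~
[2] ++~~++~+++~+~+~+~~+++~~+
[3] +~~++~+++~+~+~+~~+++~~++
[4] ~~++~+++~+~+~+~~+++~~+++
[5] ~++~+++~+~+~+~~+++~~+++~
[6] ++~+++~+~+~+~~+++~~+++~~
[7] +~+++~+~+~+~~+++~~+++~~+
[8] ~+++~+~+~+~~+++~~+++~~++
[9] +++~+~+~+~~+++~~+++~~++~
[10] ++~+~+~+~~+++~~+++~~++~+
[11] +~+~+~+~~+++~~+++~~++~++
[12] ~+~+~+~~+++~~+++~~++~+++
[13] +~+~+~~+++~~+++~~++~+++~
[14] ~+~+~~+++~~+++~~++~+++~+
[15] +~+~~+++~~+++~~++~+++~+~
[16] ~+~~+++~~+++~~++~+++~+~+
[17] +~~+++~~+++~~++~+++~+~+~
[18] ~~+++~~+++~~++~+++~+~+~+
[19] ~+++~~+++~~++~+++~+~+~+~
[20] +++~~+++~~++~+++~+~+~+~~
[21] ++~~+++~~++~+++~+~+~+~~+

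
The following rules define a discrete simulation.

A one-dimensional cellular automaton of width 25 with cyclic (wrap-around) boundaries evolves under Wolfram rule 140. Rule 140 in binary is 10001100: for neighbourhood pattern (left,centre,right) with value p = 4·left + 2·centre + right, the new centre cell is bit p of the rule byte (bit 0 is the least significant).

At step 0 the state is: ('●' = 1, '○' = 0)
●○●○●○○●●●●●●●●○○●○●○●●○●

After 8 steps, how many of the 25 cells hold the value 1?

7

t=0: ●○●○●○○●●●●●●●●○○●○●○●●○●
t=1: ○○●○●○○●●●●●●●○○○●○●○●○○●
t=2: ○○●○●○○●●●●●●○○○○●○●○●○○●
t=3: ○○●○●○○●●●●●○○○○○●○●○●○○●
t=4: ○○●○●○○●●●●○○○○○○●○●○●○○●
t=5: ○○●○●○○●●●○○○○○○○●○●○●○○●
t=6: ○○●○●○○●●○○○○○○○○●○●○●○○●
t=7: ○○●○●○○●○○○○○○○○○●○●○●○○●
t=8: ○○●○●○○●○○○○○○○○○●○●○●○○●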